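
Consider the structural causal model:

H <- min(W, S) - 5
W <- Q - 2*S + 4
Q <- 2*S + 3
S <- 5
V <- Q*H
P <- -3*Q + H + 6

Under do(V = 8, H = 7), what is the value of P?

-26

Setting V = 8, H = 7 by intervention discards those variables' equations.
Q = 2*S + 3  [with S=5]  = 13
P = -3*Q + H + 6  [with Q=13, H=7]  = -26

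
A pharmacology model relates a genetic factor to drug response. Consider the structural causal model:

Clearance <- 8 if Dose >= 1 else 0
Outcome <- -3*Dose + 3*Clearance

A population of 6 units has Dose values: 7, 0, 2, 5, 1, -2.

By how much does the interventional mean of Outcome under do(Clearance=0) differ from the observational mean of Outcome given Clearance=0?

-9.5

do(Clearance=0) breaks Clearance's dependence on Dose. With Clearance=0 fixed, Outcome across the units is -21, 0, -6, -15, -3, 6, mean -6.5.
Conditioning on Clearance=0 selects the 2 unit(s) with Dose ∈ {0, -2}. Their Outcome values: 0, 6. Mean = 3.
Difference = -6.5 − 3 = -9.5.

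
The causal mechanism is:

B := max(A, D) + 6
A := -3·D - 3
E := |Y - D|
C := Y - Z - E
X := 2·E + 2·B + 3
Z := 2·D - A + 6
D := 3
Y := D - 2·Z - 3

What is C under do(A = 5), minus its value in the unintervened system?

do(A=5) replaces the equation A := -3·D - 3 with the constant A = 5.
Z = 2·D - A + 6  [with D=3, A=5]  = 7
Y = D - 2·Z - 3  [with D=3, Z=7]  = -14
E = |Y - D|  [with Y=-14, D=3]  = 17
C = Y - Z - E  [with Y=-14, Z=7, E=17]  = -38
Without intervention: A = -3·D - 3  [with D=3]  = -12; Z = 2·D - A + 6  [with D=3, A=-12]  = 24; Y = D - 2·Z - 3  [with D=3, Z=24]  = -48; E = |Y - D|  [with Y=-48, D=3]  = 51; C = Y - Z - E  [with Y=-48, Z=24, E=51]  = -123.
Change = -38 − (-123) = 85.

85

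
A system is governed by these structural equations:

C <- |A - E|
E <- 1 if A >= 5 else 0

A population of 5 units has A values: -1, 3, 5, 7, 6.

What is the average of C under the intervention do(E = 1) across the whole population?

Under do(E=1), E's equation is replaced by E=1 for every unit. Per-unit C: 2, 2, 4, 6, 5. Mean = 3.8.

3.8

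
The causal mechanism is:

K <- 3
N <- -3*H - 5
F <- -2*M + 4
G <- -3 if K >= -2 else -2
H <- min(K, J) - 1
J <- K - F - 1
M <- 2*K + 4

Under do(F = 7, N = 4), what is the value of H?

-6

Setting F = 7, N = 4 by intervention discards those variables' equations.
J = K - F - 1  [with K=3, F=7]  = -5
H = min(K, J) - 1  [with K=3, J=-5]  = -6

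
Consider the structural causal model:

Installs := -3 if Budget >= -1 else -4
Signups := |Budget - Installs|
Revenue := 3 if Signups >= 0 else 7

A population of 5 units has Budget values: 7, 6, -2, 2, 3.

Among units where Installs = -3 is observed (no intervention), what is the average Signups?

7.5

Conditioning on Installs=-3 selects the 4 unit(s) with Budget ∈ {7, 6, 2, 3}. Their Signups values: 10, 9, 5, 6. Mean = 7.5.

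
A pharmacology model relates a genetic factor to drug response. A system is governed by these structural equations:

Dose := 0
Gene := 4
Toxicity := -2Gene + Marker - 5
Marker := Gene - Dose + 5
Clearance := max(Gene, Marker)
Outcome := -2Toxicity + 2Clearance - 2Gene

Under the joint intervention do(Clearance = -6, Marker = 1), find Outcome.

4

The joint intervention fixes Clearance = -6, Marker = 1, removing each variable's own equation.
Toxicity = -2Gene + Marker - 5  [with Gene=4, Marker=1]  = -12
Outcome = -2Toxicity + 2Clearance - 2Gene  [with Toxicity=-12, Clearance=-6, Gene=4]  = 4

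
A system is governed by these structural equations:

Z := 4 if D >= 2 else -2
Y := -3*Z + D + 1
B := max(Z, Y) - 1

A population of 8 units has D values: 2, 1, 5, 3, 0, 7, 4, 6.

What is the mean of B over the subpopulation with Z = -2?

6.5

E[B|Z=-2] averages over only the 2 units with Z=-2 (D = 1, 0): B = 7, 6, mean 6.5.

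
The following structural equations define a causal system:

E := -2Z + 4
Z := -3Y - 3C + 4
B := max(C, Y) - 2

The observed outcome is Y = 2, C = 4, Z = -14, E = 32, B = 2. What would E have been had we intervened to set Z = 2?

0

The intervention breaks the incoming arrows to Z: Z := -3Y - 3C + 4 no longer applies, and Z = 2.
E = -2Z + 4  [with Z=2]  = 0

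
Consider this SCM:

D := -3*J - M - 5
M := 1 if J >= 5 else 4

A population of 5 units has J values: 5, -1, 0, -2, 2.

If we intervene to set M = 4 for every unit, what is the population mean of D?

Every unit gets M=4 under the intervention. D values become -24, -6, -9, -3, -15; E[D|do(M=4)] = -11.4.

-11.4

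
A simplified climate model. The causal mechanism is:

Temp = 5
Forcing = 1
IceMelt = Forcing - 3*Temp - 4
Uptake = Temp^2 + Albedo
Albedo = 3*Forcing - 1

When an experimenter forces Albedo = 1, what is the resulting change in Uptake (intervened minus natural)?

-1

Intervening sets Albedo = 1 and removes its equation (Albedo = 3*Forcing - 1).
Uptake = Temp^2 + Albedo  [with Temp=5, Albedo=1]  = 26
Without intervention: Albedo = 3*Forcing - 1  [with Forcing=1]  = 2; Uptake = Temp^2 + Albedo  [with Temp=5, Albedo=2]  = 27.
Change = 26 − 27 = -1.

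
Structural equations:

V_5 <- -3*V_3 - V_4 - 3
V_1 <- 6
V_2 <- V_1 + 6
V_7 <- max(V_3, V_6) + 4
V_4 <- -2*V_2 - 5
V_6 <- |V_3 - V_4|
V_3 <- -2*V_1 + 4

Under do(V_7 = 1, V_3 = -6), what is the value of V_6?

23

Setting V_7 = 1, V_3 = -6 by intervention discards those variables' equations.
V_2 = V_1 + 6  [with V_1=6]  = 12
V_4 = -2*V_2 - 5  [with V_2=12]  = -29
V_6 = |V_3 - V_4|  [with V_3=-6, V_4=-29]  = 23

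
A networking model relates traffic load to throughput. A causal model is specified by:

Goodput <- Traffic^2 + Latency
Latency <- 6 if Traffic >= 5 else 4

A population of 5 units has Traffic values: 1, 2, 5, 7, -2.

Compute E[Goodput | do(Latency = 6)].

22.6

do(Latency=6) breaks Latency's dependence on Traffic. With Latency=6 fixed, Goodput across the units is 7, 10, 31, 55, 10, mean 22.6.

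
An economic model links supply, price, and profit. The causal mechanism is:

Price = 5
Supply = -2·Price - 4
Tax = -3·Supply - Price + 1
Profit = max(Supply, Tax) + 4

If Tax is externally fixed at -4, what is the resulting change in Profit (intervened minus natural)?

The intervention breaks the incoming arrows to Tax: Tax = -3·Supply - Price + 1 no longer applies, and Tax = -4.
Supply = -2·Price - 4  [with Price=5]  = -14
Profit = max(Supply, Tax) + 4  [with Supply=-14, Tax=-4]  = 0
Without intervention: Supply = -2·Price - 4  [with Price=5]  = -14; Tax = -3·Supply - Price + 1  [with Supply=-14, Price=5]  = 38; Profit = max(Supply, Tax) + 4  [with Supply=-14, Tax=38]  = 42.
Change = 0 − 42 = -42.

-42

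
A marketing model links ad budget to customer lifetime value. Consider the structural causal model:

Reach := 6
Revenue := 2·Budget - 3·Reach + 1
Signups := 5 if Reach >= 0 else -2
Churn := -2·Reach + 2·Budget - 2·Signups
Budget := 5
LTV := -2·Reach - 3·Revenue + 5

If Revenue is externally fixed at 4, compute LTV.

-19

The intervention breaks the incoming arrows to Revenue: Revenue := 2·Budget - 3·Reach + 1 no longer applies, and Revenue = 4.
LTV = -2·Reach - 3·Revenue + 5  [with Reach=6, Revenue=4]  = -19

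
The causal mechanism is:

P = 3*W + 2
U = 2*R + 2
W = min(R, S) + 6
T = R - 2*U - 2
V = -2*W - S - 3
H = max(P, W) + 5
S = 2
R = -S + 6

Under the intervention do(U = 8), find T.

-14

The intervention breaks the incoming arrows to U: U = 2*R + 2 no longer applies, and U = 8.
R = -S + 6  [with S=2]  = 4
T = R - 2*U - 2  [with R=4, U=8]  = -14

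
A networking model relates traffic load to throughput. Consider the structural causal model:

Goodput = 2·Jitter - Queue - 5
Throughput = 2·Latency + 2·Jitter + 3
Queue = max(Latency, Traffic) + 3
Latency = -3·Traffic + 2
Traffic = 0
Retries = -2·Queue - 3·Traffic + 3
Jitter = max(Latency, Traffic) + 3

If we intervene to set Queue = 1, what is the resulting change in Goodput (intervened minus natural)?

The intervention breaks the incoming arrows to Queue: Queue = max(Latency, Traffic) + 3 no longer applies, and Queue = 1.
Latency = -3·Traffic + 2  [with Traffic=0]  = 2
Jitter = max(Latency, Traffic) + 3  [with Latency=2, Traffic=0]  = 5
Goodput = 2·Jitter - Queue - 5  [with Jitter=5, Queue=1]  = 4
Without intervention: Latency = -3·Traffic + 2  [with Traffic=0]  = 2; Queue = max(Latency, Traffic) + 3  [with Latency=2, Traffic=0]  = 5; Jitter = max(Latency, Traffic) + 3  [with Latency=2, Traffic=0]  = 5; Goodput = 2·Jitter - Queue - 5  [with Jitter=5, Queue=5]  = 0.
Change = 4 − 0 = 4.

4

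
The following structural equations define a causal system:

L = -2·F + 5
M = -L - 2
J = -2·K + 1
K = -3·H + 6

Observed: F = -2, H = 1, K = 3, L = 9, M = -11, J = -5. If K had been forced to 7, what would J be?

The intervention breaks the incoming arrows to K: K = -3·H + 6 no longer applies, and K = 7.
J = -2·K + 1  [with K=7]  = -13

-13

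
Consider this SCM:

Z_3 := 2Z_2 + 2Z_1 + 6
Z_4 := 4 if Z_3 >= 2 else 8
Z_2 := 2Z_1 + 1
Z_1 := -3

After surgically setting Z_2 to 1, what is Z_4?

Under do(Z_2=1), the mechanism Z_2 := 2Z_1 + 1 is discarded; Z_2 is fixed at 1.
Z_3 = 2Z_2 + 2Z_1 + 6  [with Z_2=1, Z_1=-3]  = 2
Z_4 = 4 if Z_3 >= 2 else 8  [with Z_3=2]  = 4

4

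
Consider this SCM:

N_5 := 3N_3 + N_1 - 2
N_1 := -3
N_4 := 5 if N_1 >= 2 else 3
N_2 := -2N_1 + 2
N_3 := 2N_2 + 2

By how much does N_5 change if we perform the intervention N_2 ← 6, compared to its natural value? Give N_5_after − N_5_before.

-12

do(N_2=6) replaces the equation N_2 := -2N_1 + 2 with the constant N_2 = 6.
N_3 = 2N_2 + 2  [with N_2=6]  = 14
N_5 = 3N_3 + N_1 - 2  [with N_3=14, N_1=-3]  = 37
Without intervention: N_2 = -2N_1 + 2  [with N_1=-3]  = 8; N_3 = 2N_2 + 2  [with N_2=8]  = 18; N_5 = 3N_3 + N_1 - 2  [with N_3=18, N_1=-3]  = 49.
Change = 37 − 49 = -12.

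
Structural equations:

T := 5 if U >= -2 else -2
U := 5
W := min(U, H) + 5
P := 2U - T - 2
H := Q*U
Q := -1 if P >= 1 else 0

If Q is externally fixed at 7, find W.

10

Under do(Q=7), the mechanism Q := -1 if P >= 1 else 0 is discarded; Q is fixed at 7.
H = Q*U  [with Q=7, U=5]  = 35
W = min(U, H) + 5  [with U=5, H=35]  = 10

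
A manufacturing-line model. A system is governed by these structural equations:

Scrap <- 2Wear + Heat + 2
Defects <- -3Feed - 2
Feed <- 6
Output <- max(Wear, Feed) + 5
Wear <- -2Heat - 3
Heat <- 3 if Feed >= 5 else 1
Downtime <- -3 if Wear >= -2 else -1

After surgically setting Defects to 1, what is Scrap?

-13

Intervening sets Defects = 1 and removes its equation (Defects <- -3Feed - 2).
No directed path runs from Defects to Scrap, so Scrap keeps its natural value.
Heat = 3 if Feed >= 5 else 1  [with Feed=6]  = 3
Wear = -2Heat - 3  [with Heat=3]  = -9
Scrap = 2Wear + Heat + 2  [with Wear=-9, Heat=3]  = -13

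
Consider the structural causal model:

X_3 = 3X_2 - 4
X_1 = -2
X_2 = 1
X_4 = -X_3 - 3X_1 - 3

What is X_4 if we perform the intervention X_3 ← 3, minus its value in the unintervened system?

The intervention breaks the incoming arrows to X_3: X_3 = 3X_2 - 4 no longer applies, and X_3 = 3.
X_4 = -X_3 - 3X_1 - 3  [with X_3=3, X_1=-2]  = 0
Without intervention: X_3 = 3X_2 - 4  [with X_2=1]  = -1; X_4 = -X_3 - 3X_1 - 3  [with X_3=-1, X_1=-2]  = 4.
Change = 0 − 4 = -4.

-4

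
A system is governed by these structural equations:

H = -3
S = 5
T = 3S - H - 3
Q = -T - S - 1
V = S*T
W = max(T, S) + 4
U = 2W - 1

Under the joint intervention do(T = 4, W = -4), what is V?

The joint intervention fixes T = 4, W = -4, removing each variable's own equation.
V = S*T  [with S=5, T=4]  = 20

20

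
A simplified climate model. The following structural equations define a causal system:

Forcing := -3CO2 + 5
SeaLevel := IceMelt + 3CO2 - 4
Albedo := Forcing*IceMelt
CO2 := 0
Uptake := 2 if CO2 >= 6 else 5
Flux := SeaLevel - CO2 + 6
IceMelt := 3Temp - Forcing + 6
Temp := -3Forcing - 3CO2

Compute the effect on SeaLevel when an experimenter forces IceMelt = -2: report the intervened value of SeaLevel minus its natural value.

Under do(IceMelt=-2), the mechanism IceMelt := 3Temp - Forcing + 6 is discarded; IceMelt is fixed at -2.
SeaLevel = IceMelt + 3CO2 - 4  [with IceMelt=-2, CO2=0]  = -6
Without intervention: Forcing = -3CO2 + 5  [with CO2=0]  = 5; Temp = -3Forcing - 3CO2  [with Forcing=5, CO2=0]  = -15; IceMelt = 3Temp - Forcing + 6  [with Temp=-15, Forcing=5]  = -44; SeaLevel = IceMelt + 3CO2 - 4  [with IceMelt=-44, CO2=0]  = -48.
Change = -6 − (-48) = 42.

42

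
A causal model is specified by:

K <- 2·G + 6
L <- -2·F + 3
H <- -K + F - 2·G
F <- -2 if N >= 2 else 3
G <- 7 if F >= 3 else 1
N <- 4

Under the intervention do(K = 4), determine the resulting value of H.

The intervention breaks the incoming arrows to K: K <- 2·G + 6 no longer applies, and K = 4.
F = -2 if N >= 2 else 3  [with N=4]  = -2
G = 7 if F >= 3 else 1  [with F=-2]  = 1
H = -K + F - 2·G  [with K=4, F=-2, G=1]  = -8

-8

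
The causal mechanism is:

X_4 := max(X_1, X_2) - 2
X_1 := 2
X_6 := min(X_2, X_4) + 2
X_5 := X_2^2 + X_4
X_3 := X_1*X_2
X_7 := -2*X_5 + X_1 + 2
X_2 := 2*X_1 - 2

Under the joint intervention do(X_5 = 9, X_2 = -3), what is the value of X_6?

The joint intervention fixes X_5 = 9, X_2 = -3, removing each variable's own equation.
X_4 = max(X_1, X_2) - 2  [with X_1=2, X_2=-3]  = 0
X_6 = min(X_2, X_4) + 2  [with X_2=-3, X_4=0]  = -1

-1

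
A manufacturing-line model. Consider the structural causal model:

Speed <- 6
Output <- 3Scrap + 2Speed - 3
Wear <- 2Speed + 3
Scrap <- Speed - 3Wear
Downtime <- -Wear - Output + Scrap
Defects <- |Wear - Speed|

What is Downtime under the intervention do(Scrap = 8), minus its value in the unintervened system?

-94

Under do(Scrap=8), the mechanism Scrap <- Speed - 3Wear is discarded; Scrap is fixed at 8.
Wear = 2Speed + 3  [with Speed=6]  = 15
Output = 3Scrap + 2Speed - 3  [with Scrap=8, Speed=6]  = 33
Downtime = -Wear - Output + Scrap  [with Wear=15, Output=33, Scrap=8]  = -40
Without intervention: Wear = 2Speed + 3  [with Speed=6]  = 15; Scrap = Speed - 3Wear  [with Speed=6, Wear=15]  = -39; Output = 3Scrap + 2Speed - 3  [with Scrap=-39, Speed=6]  = -108; Downtime = -Wear - Output + Scrap  [with Wear=15, Output=-108, Scrap=-39]  = 54.
Change = -40 − 54 = -94.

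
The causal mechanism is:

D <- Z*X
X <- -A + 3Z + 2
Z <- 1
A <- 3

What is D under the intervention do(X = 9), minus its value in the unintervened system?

7

The intervention breaks the incoming arrows to X: X <- -A + 3Z + 2 no longer applies, and X = 9.
D = Z*X  [with Z=1, X=9]  = 9
Without intervention: X = -A + 3Z + 2  [with A=3, Z=1]  = 2; D = Z*X  [with Z=1, X=2]  = 2.
Change = 9 − 2 = 7.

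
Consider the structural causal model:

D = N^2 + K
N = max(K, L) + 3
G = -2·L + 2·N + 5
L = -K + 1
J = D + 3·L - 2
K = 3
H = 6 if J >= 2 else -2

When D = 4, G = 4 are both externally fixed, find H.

-2

The joint intervention fixes D = 4, G = 4, removing each variable's own equation.
L = -K + 1  [with K=3]  = -2
J = D + 3·L - 2  [with D=4, L=-2]  = -4
H = 6 if J >= 2 else -2  [with J=-4]  = -2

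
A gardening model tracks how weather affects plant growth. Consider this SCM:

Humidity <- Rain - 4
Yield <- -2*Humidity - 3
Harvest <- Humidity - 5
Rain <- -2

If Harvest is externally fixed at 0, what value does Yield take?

9

Under do(Harvest=0), the mechanism Harvest <- Humidity - 5 is discarded; Harvest is fixed at 0.
Since Yield is not a descendant of the intervened variable, it is unaffected.
Humidity = Rain - 4  [with Rain=-2]  = -6
Yield = -2*Humidity - 3  [with Humidity=-6]  = 9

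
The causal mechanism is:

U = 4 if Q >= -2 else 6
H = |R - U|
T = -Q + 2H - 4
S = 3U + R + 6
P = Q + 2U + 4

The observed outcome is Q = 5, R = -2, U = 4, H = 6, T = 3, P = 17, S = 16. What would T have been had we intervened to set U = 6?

7

do(U=6) replaces the equation U = 4 if Q >= -2 else 6 with the constant U = 6.
H = |R - U|  [with R=-2, U=6]  = 8
T = -Q + 2H - 4  [with Q=5, H=8]  = 7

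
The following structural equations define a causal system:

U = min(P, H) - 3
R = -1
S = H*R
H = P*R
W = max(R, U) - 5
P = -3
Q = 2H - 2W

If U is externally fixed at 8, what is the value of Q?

Under do(U=8), the mechanism U = min(P, H) - 3 is discarded; U is fixed at 8.
H = P*R  [with P=-3, R=-1]  = 3
W = max(R, U) - 5  [with R=-1, U=8]  = 3
Q = 2H - 2W  [with H=3, W=3]  = 0

0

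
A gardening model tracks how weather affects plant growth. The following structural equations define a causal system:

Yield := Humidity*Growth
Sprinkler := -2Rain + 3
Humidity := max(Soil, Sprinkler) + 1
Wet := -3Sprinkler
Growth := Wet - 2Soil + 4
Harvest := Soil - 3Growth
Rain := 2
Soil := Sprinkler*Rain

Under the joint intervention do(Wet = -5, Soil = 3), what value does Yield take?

-28

The joint intervention fixes Wet = -5, Soil = 3, removing each variable's own equation.
Sprinkler = -2Rain + 3  [with Rain=2]  = -1
Growth = Wet - 2Soil + 4  [with Wet=-5, Soil=3]  = -7
Humidity = max(Soil, Sprinkler) + 1  [with Soil=3, Sprinkler=-1]  = 4
Yield = Humidity*Growth  [with Humidity=4, Growth=-7]  = -28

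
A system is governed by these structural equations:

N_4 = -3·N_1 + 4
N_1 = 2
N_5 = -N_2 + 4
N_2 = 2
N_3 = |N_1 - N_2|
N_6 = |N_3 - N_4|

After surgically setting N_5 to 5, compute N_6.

2

The intervention breaks the incoming arrows to N_5: N_5 = -N_2 + 4 no longer applies, and N_5 = 5.
Since N_6 is not a descendant of the intervened variable, it is unaffected.
N_3 = |N_1 - N_2|  [with N_1=2, N_2=2]  = 0
N_4 = -3·N_1 + 4  [with N_1=2]  = -2
N_6 = |N_3 - N_4|  [with N_3=0, N_4=-2]  = 2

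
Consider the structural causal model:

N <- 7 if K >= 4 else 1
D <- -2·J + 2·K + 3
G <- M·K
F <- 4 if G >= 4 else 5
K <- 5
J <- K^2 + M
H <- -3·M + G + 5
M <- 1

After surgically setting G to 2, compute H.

4

Intervening sets G = 2 and removes its equation (G <- M·K).
H = -3·M + G + 5  [with M=1, G=2]  = 4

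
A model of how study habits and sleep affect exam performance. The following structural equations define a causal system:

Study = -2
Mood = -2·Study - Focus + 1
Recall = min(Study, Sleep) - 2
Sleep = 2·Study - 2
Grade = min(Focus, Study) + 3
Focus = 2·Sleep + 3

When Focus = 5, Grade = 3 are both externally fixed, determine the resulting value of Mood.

0

Setting Focus = 5, Grade = 3 by intervention discards those variables' equations.
Mood = -2·Study - Focus + 1  [with Study=-2, Focus=5]  = 0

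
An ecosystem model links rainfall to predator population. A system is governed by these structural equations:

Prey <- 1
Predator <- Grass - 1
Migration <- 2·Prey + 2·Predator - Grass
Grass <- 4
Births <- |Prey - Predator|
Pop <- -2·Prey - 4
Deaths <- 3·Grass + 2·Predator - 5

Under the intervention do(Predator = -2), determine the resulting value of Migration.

The intervention breaks the incoming arrows to Predator: Predator <- Grass - 1 no longer applies, and Predator = -2.
Migration = 2·Prey + 2·Predator - Grass  [with Prey=1, Predator=-2, Grass=4]  = -6

-6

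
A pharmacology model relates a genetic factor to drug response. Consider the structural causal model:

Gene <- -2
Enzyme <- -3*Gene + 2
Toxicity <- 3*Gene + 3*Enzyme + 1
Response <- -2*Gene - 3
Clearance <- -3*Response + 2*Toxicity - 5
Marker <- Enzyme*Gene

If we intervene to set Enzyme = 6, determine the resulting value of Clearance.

Under do(Enzyme=6), the mechanism Enzyme <- -3*Gene + 2 is discarded; Enzyme is fixed at 6.
Response = -2*Gene - 3  [with Gene=-2]  = 1
Toxicity = 3*Gene + 3*Enzyme + 1  [with Gene=-2, Enzyme=6]  = 13
Clearance = -3*Response + 2*Toxicity - 5  [with Response=1, Toxicity=13]  = 18

18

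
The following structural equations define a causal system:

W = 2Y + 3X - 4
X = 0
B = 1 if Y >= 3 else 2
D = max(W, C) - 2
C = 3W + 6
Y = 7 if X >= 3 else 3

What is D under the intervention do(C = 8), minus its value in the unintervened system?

The intervention breaks the incoming arrows to C: C = 3W + 6 no longer applies, and C = 8.
Y = 7 if X >= 3 else 3  [with X=0]  = 3
W = 2Y + 3X - 4  [with Y=3, X=0]  = 2
D = max(W, C) - 2  [with W=2, C=8]  = 6
Without intervention: Y = 7 if X >= 3 else 3  [with X=0]  = 3; W = 2Y + 3X - 4  [with Y=3, X=0]  = 2; C = 3W + 6  [with W=2]  = 12; D = max(W, C) - 2  [with W=2, C=12]  = 10.
Change = 6 − 10 = -4.

-4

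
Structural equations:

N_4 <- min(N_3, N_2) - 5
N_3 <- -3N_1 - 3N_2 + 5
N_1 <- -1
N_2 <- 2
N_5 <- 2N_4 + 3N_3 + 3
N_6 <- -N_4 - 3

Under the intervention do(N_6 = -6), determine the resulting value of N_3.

2

do(N_6=-6) replaces the equation N_6 <- -N_4 - 3 with the constant N_6 = -6.
N_3 is not downstream of the intervention, so its value is determined by the original equations.
N_3 = -3N_1 - 3N_2 + 5  [with N_1=-1, N_2=2]  = 2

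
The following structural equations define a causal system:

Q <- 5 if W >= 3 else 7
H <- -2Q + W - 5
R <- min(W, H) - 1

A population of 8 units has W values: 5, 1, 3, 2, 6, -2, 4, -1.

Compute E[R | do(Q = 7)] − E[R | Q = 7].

do(Q=7) breaks Q's dependence on W. With Q=7 fixed, R across the units is -15, -19, -17, -18, -14, -22, -16, -21, mean -17.75.
E[R|Q=7] averages over only the 4 units with Q=7 (W = 1, 2, -2, -1): R = -19, -18, -22, -21, mean -20.
Difference = -17.75 − (-20) = 2.25.

2.25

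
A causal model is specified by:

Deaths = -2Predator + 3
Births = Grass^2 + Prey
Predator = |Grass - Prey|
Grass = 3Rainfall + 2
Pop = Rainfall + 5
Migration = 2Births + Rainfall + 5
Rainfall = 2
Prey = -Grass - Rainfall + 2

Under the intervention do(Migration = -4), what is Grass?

8

Under do(Migration=-4), the mechanism Migration = 2Births + Rainfall + 5 is discarded; Migration is fixed at -4.
Grass is not downstream of the intervention, so its value is determined by the original equations.
Grass = 3Rainfall + 2  [with Rainfall=2]  = 8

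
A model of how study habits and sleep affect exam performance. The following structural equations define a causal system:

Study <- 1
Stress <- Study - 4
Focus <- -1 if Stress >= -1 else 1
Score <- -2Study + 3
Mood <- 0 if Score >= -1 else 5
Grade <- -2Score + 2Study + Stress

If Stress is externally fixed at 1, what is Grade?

1

Under do(Stress=1), the mechanism Stress <- Study - 4 is discarded; Stress is fixed at 1.
Score = -2Study + 3  [with Study=1]  = 1
Grade = -2Score + 2Study + Stress  [with Score=1, Study=1, Stress=1]  = 1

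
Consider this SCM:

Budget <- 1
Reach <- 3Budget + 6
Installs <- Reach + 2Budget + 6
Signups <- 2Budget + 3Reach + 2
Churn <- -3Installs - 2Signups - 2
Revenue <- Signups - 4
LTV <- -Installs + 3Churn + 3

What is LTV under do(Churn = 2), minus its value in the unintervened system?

Under do(Churn=2), the mechanism Churn <- -3Installs - 2Signups - 2 is discarded; Churn is fixed at 2.
Reach = 3Budget + 6  [with Budget=1]  = 9
Installs = Reach + 2Budget + 6  [with Reach=9, Budget=1]  = 17
LTV = -Installs + 3Churn + 3  [with Installs=17, Churn=2]  = -8
Without intervention: Reach = 3Budget + 6  [with Budget=1]  = 9; Installs = Reach + 2Budget + 6  [with Reach=9, Budget=1]  = 17; Signups = 2Budget + 3Reach + 2  [with Budget=1, Reach=9]  = 31; Churn = -3Installs - 2Signups - 2  [with Installs=17, Signups=31]  = -115; LTV = -Installs + 3Churn + 3  [with Installs=17, Churn=-115]  = -359.
Change = -8 − (-359) = 351.

351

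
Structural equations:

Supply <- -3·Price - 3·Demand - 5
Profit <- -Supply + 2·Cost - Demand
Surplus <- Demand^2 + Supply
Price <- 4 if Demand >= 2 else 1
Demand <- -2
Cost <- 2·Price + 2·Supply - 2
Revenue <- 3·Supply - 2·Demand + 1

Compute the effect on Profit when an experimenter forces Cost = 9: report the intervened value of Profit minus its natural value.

Under do(Cost=9), the mechanism Cost <- 2·Price + 2·Supply - 2 is discarded; Cost is fixed at 9.
Price = 4 if Demand >= 2 else 1  [with Demand=-2]  = 1
Supply = -3·Price - 3·Demand - 5  [with Price=1, Demand=-2]  = -2
Profit = -Supply + 2·Cost - Demand  [with Supply=-2, Cost=9, Demand=-2]  = 22
Without intervention: Price = 4 if Demand >= 2 else 1  [with Demand=-2]  = 1; Supply = -3·Price - 3·Demand - 5  [with Price=1, Demand=-2]  = -2; Cost = 2·Price + 2·Supply - 2  [with Price=1, Supply=-2]  = -4; Profit = -Supply + 2·Cost - Demand  [with Supply=-2, Cost=-4, Demand=-2]  = -4.
Change = 22 − (-4) = 26.

26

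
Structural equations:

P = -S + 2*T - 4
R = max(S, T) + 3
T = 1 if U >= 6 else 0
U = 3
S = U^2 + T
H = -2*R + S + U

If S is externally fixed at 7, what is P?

-11

do(S=7) replaces the equation S = U^2 + T with the constant S = 7.
T = 1 if U >= 6 else 0  [with U=3]  = 0
P = -S + 2*T - 4  [with S=7, T=0]  = -11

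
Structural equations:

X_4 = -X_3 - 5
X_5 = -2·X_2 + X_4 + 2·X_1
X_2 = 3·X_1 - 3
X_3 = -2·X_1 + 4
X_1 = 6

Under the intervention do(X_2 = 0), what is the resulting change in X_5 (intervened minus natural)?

30

do(X_2=0) replaces the equation X_2 = 3·X_1 - 3 with the constant X_2 = 0.
X_3 = -2·X_1 + 4  [with X_1=6]  = -8
X_4 = -X_3 - 5  [with X_3=-8]  = 3
X_5 = -2·X_2 + X_4 + 2·X_1  [with X_2=0, X_4=3, X_1=6]  = 15
Without intervention: X_2 = 3·X_1 - 3  [with X_1=6]  = 15; X_3 = -2·X_1 + 4  [with X_1=6]  = -8; X_4 = -X_3 - 5  [with X_3=-8]  = 3; X_5 = -2·X_2 + X_4 + 2·X_1  [with X_2=15, X_4=3, X_1=6]  = -15.
Change = 15 − (-15) = 30.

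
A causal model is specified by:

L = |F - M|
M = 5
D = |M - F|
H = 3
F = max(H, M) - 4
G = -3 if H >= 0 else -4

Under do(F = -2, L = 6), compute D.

Setting F = -2, L = 6 by intervention discards those variables' equations.
D = |M - F|  [with M=5, F=-2]  = 7

7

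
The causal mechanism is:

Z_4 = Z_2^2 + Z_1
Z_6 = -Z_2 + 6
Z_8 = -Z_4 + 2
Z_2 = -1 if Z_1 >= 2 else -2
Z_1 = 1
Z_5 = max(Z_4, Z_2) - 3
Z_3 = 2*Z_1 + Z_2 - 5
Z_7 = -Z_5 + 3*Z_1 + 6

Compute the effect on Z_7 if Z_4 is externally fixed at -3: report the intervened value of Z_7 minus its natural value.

The intervention breaks the incoming arrows to Z_4: Z_4 = Z_2^2 + Z_1 no longer applies, and Z_4 = -3.
Z_2 = -1 if Z_1 >= 2 else -2  [with Z_1=1]  = -2
Z_5 = max(Z_4, Z_2) - 3  [with Z_4=-3, Z_2=-2]  = -5
Z_7 = -Z_5 + 3*Z_1 + 6  [with Z_5=-5, Z_1=1]  = 14
Without intervention: Z_2 = -1 if Z_1 >= 2 else -2  [with Z_1=1]  = -2; Z_4 = Z_2^2 + Z_1  [with Z_2=-2, Z_1=1]  = 5; Z_5 = max(Z_4, Z_2) - 3  [with Z_4=5, Z_2=-2]  = 2; Z_7 = -Z_5 + 3*Z_1 + 6  [with Z_5=2, Z_1=1]  = 7.
Change = 14 − 7 = 7.

7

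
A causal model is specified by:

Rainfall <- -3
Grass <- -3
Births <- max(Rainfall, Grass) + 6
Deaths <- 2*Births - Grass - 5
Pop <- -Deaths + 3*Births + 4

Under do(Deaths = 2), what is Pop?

11

Intervening sets Deaths = 2 and removes its equation (Deaths <- 2*Births - Grass - 5).
Births = max(Rainfall, Grass) + 6  [with Rainfall=-3, Grass=-3]  = 3
Pop = -Deaths + 3*Births + 4  [with Deaths=2, Births=3]  = 11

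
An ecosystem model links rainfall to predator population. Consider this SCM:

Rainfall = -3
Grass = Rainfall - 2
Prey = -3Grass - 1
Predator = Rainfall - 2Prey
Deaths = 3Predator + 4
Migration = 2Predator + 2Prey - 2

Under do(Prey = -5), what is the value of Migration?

2

The intervention breaks the incoming arrows to Prey: Prey = -3Grass - 1 no longer applies, and Prey = -5.
Predator = Rainfall - 2Prey  [with Rainfall=-3, Prey=-5]  = 7
Migration = 2Predator + 2Prey - 2  [with Predator=7, Prey=-5]  = 2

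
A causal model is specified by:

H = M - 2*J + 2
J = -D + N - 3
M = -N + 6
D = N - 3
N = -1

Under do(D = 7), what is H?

do(D=7) replaces the equation D = N - 3 with the constant D = 7.
J = -D + N - 3  [with D=7, N=-1]  = -11
M = -N + 6  [with N=-1]  = 7
H = M - 2*J + 2  [with M=7, J=-11]  = 31

31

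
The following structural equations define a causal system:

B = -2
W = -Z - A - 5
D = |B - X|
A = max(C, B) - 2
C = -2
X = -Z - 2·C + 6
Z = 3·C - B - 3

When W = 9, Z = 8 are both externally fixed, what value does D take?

4

The joint intervention fixes W = 9, Z = 8, removing each variable's own equation.
X = -Z - 2·C + 6  [with Z=8, C=-2]  = 2
D = |B - X|  [with B=-2, X=2]  = 4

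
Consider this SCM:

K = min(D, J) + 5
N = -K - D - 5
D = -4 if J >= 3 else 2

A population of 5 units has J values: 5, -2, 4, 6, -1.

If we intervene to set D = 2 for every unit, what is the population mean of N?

do(D=2) breaks D's dependence on J. With D=2 fixed, N across the units is -14, -10, -14, -14, -11, mean -12.6.

-12.6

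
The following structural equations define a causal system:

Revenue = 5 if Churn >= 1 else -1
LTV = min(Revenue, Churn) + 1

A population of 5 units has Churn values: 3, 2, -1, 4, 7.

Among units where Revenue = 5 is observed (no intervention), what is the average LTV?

Conditioning on Revenue=5 selects the 4 unit(s) with Churn ∈ {3, 2, 4, 7}. Their LTV values: 4, 3, 5, 6. Mean = 4.5.

4.5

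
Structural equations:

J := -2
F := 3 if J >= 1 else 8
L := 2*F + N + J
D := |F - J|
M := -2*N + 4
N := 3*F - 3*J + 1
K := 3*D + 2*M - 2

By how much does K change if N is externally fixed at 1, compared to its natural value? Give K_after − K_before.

120

The intervention breaks the incoming arrows to N: N := 3*F - 3*J + 1 no longer applies, and N = 1.
F = 3 if J >= 1 else 8  [with J=-2]  = 8
D = |F - J|  [with F=8, J=-2]  = 10
M = -2*N + 4  [with N=1]  = 2
K = 3*D + 2*M - 2  [with D=10, M=2]  = 32
Without intervention: F = 3 if J >= 1 else 8  [with J=-2]  = 8; D = |F - J|  [with F=8, J=-2]  = 10; N = 3*F - 3*J + 1  [with F=8, J=-2]  = 31; M = -2*N + 4  [with N=31]  = -58; K = 3*D + 2*M - 2  [with D=10, M=-58]  = -88.
Change = 32 − (-88) = 120.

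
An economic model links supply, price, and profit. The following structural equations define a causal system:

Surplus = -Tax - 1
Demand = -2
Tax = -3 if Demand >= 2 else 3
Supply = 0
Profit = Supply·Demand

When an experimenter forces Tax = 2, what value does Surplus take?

do(Tax=2) replaces the equation Tax = -3 if Demand >= 2 else 3 with the constant Tax = 2.
Surplus = -Tax - 1  [with Tax=2]  = -3

-3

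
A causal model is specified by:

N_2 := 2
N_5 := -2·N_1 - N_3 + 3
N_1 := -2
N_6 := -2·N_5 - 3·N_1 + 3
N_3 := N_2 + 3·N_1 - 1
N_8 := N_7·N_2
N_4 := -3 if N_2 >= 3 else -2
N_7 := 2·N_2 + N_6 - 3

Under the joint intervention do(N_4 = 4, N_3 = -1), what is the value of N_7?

The joint intervention fixes N_4 = 4, N_3 = -1, removing each variable's own equation.
N_5 = -2·N_1 - N_3 + 3  [with N_1=-2, N_3=-1]  = 8
N_6 = -2·N_5 - 3·N_1 + 3  [with N_5=8, N_1=-2]  = -7
N_7 = 2·N_2 + N_6 - 3  [with N_2=2, N_6=-7]  = -6

-6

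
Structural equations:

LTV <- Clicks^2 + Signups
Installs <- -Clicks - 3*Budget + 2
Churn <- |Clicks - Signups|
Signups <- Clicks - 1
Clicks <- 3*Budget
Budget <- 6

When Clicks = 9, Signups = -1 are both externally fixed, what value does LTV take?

The joint intervention fixes Clicks = 9, Signups = -1, removing each variable's own equation.
LTV = Clicks^2 + Signups  [with Clicks=9, Signups=-1]  = 80

80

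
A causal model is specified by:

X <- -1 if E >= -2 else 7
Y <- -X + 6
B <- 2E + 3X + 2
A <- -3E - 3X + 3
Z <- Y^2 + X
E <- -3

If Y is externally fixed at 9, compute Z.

Intervening sets Y = 9 and removes its equation (Y <- -X + 6).
X = -1 if E >= -2 else 7  [with E=-3]  = 7
Z = Y^2 + X  [with Y=9, X=7]  = 88

88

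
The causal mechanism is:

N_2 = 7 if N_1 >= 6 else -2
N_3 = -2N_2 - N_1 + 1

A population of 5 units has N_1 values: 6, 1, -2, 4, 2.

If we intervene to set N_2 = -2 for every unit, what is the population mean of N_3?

Every unit gets N_2=-2 under the intervention. N_3 values become -1, 4, 7, 1, 3; E[N_3|do(N_2=-2)] = 2.8.

2.8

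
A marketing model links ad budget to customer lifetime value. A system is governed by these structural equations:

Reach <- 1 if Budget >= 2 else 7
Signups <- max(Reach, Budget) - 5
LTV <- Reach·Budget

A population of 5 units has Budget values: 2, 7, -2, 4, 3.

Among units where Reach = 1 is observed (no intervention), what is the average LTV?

4

E[LTV|Reach=1] averages over only the 4 units with Reach=1 (Budget = 2, 7, 4, 3): LTV = 2, 7, 4, 3, mean 4.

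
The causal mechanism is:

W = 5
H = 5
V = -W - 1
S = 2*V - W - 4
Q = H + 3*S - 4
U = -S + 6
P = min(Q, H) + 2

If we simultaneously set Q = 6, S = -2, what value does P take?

Setting Q = 6, S = -2 by intervention discards those variables' equations.
P = min(Q, H) + 2  [with Q=6, H=5]  = 7

7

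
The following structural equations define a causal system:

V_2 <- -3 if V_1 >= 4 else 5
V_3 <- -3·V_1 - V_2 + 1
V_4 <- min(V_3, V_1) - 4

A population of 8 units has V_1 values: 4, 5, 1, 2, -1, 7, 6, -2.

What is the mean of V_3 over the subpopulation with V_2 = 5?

Conditioning on V_2=5 selects the 4 unit(s) with V_1 ∈ {1, 2, -1, -2}. Their V_3 values: -7, -10, -1, 2. Mean = -4.

-4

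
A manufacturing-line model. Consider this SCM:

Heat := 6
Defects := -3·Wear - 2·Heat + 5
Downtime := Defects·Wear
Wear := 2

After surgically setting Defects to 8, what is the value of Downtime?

16

The intervention breaks the incoming arrows to Defects: Defects := -3·Wear - 2·Heat + 5 no longer applies, and Defects = 8.
Downtime = Defects·Wear  [with Defects=8, Wear=2]  = 16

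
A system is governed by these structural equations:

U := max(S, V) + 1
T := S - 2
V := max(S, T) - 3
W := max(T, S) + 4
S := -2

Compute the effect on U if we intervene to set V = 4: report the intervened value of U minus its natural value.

Intervening sets V = 4 and removes its equation (V := max(S, T) - 3).
U = max(S, V) + 1  [with S=-2, V=4]  = 5
Without intervention: T = S - 2  [with S=-2]  = -4; V = max(S, T) - 3  [with S=-2, T=-4]  = -5; U = max(S, V) + 1  [with S=-2, V=-5]  = -1.
Change = 5 − (-1) = 6.

6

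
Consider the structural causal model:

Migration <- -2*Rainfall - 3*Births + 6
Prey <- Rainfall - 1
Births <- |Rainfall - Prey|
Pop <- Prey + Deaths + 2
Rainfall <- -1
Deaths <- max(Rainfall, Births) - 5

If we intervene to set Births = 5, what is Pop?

0

The intervention breaks the incoming arrows to Births: Births <- |Rainfall - Prey| no longer applies, and Births = 5.
Prey = Rainfall - 1  [with Rainfall=-1]  = -2
Deaths = max(Rainfall, Births) - 5  [with Rainfall=-1, Births=5]  = 0
Pop = Prey + Deaths + 2  [with Prey=-2, Deaths=0]  = 0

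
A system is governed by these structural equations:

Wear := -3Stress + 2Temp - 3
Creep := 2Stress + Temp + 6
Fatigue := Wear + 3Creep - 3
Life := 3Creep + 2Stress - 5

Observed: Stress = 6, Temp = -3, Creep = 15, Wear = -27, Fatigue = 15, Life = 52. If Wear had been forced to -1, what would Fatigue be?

Intervening sets Wear = -1 and removes its equation (Wear := -3Stress + 2Temp - 3).
Creep = 2Stress + Temp + 6  [with Stress=6, Temp=-3]  = 15
Fatigue = Wear + 3Creep - 3  [with Wear=-1, Creep=15]  = 41

41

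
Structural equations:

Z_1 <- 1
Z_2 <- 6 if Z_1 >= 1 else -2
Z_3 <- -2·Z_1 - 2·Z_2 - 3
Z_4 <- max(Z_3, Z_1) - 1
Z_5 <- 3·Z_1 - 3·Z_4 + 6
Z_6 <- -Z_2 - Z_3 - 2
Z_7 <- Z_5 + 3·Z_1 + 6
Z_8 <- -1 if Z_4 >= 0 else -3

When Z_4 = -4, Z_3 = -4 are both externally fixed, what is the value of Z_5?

21

The joint intervention fixes Z_4 = -4, Z_3 = -4, removing each variable's own equation.
Z_5 = 3·Z_1 - 3·Z_4 + 6  [with Z_1=1, Z_4=-4]  = 21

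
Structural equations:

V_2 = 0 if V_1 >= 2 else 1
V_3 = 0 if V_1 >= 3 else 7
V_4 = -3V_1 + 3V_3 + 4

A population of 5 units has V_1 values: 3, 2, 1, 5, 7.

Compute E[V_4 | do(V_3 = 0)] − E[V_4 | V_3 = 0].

4.2

Every unit gets V_3=0 under the intervention. V_4 values become -5, -2, 1, -11, -17; E[V_4|do(V_3=0)] = -6.8.
Conditioning on V_3=0 selects the 3 unit(s) with V_1 ∈ {3, 5, 7}. Their V_4 values: -5, -11, -17. Mean = -11.
Difference = -6.8 − (-11) = 4.2.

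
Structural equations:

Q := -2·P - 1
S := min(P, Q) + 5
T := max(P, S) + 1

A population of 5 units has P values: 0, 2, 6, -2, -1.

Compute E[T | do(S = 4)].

Under do(S=4), S's equation is replaced by S=4 for every unit. Per-unit T: 5, 5, 7, 5, 5. Mean = 5.4.

5.4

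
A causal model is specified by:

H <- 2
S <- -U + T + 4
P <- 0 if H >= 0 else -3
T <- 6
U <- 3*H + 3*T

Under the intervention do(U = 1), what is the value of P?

0

The intervention breaks the incoming arrows to U: U <- 3*H + 3*T no longer applies, and U = 1.
P is not downstream of the intervention, so its value is determined by the original equations.
P = 0 if H >= 0 else -3  [with H=2]  = 0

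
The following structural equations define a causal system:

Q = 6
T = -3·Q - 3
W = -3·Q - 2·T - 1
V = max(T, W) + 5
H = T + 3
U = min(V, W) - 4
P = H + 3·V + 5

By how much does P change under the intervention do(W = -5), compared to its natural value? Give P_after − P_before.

The intervention breaks the incoming arrows to W: W = -3·Q - 2·T - 1 no longer applies, and W = -5.
T = -3·Q - 3  [with Q=6]  = -21
V = max(T, W) + 5  [with T=-21, W=-5]  = 0
H = T + 3  [with T=-21]  = -18
P = H + 3·V + 5  [with H=-18, V=0]  = -13
Without intervention: T = -3·Q - 3  [with Q=6]  = -21; W = -3·Q - 2·T - 1  [with Q=6, T=-21]  = 23; V = max(T, W) + 5  [with T=-21, W=23]  = 28; H = T + 3  [with T=-21]  = -18; P = H + 3·V + 5  [with H=-18, V=28]  = 71.
Change = -13 − 71 = -84.

-84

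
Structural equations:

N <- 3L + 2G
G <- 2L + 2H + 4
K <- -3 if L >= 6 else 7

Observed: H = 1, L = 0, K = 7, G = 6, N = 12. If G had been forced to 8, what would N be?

16

Intervening sets G = 8 and removes its equation (G <- 2L + 2H + 4).
N = 3L + 2G  [with L=0, G=8]  = 16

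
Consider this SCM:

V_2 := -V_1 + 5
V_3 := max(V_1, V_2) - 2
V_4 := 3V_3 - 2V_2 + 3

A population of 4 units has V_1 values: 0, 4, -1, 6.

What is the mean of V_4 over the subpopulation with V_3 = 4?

10

Conditioning on V_3=4 selects the 2 unit(s) with V_1 ∈ {-1, 6}. Their V_4 values: 3, 17. Mean = 10.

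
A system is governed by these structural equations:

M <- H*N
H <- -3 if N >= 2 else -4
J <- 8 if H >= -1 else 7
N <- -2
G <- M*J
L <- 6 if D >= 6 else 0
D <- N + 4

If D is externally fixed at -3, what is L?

The intervention breaks the incoming arrows to D: D <- N + 4 no longer applies, and D = -3.
L = 6 if D >= 6 else 0  [with D=-3]  = 0

0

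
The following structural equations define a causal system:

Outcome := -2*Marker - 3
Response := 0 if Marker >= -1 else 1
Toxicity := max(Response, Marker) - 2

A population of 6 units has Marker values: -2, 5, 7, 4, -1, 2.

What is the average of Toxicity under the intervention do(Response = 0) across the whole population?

1

Under do(Response=0), Response's equation is replaced by Response=0 for every unit. Per-unit Toxicity: -2, 3, 5, 2, -2, 0. Mean = 1.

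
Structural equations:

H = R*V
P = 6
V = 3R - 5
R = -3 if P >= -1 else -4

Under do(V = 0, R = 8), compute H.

The joint intervention fixes V = 0, R = 8, removing each variable's own equation.
H = R*V  [with R=8, V=0]  = 0

0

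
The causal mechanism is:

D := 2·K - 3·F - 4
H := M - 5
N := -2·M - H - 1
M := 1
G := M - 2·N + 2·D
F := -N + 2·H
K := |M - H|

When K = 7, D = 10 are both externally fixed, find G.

Under do(K = 7, D = 10), each intervened variable's structural equation is replaced by its fixed value.
H = M - 5  [with M=1]  = -4
N = -2·M - H - 1  [with M=1, H=-4]  = 1
G = M - 2·N + 2·D  [with M=1, N=1, D=10]  = 19

19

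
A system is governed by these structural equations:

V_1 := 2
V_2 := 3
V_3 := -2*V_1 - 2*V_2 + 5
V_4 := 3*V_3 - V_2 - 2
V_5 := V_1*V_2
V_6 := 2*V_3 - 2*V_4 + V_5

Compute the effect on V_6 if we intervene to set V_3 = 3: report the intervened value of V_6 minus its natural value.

-32

The intervention breaks the incoming arrows to V_3: V_3 := -2*V_1 - 2*V_2 + 5 no longer applies, and V_3 = 3.
V_4 = 3*V_3 - V_2 - 2  [with V_3=3, V_2=3]  = 4
V_5 = V_1*V_2  [with V_1=2, V_2=3]  = 6
V_6 = 2*V_3 - 2*V_4 + V_5  [with V_3=3, V_4=4, V_5=6]  = 4
Without intervention: V_3 = -2*V_1 - 2*V_2 + 5  [with V_1=2, V_2=3]  = -5; V_4 = 3*V_3 - V_2 - 2  [with V_3=-5, V_2=3]  = -20; V_5 = V_1*V_2  [with V_1=2, V_2=3]  = 6; V_6 = 2*V_3 - 2*V_4 + V_5  [with V_3=-5, V_4=-20, V_5=6]  = 36.
Change = 4 − 36 = -32.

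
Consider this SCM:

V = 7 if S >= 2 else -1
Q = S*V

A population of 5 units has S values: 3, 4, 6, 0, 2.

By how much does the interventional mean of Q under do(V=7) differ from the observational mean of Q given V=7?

Every unit gets V=7 under the intervention. Q values become 21, 28, 42, 0, 14; E[Q|do(V=7)] = 21.
Conditioning on V=7 selects the 4 unit(s) with S ∈ {3, 4, 6, 2}. Their Q values: 21, 28, 42, 14. Mean = 26.25.
Difference = 21 − 26.25 = -5.25.

-5.25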